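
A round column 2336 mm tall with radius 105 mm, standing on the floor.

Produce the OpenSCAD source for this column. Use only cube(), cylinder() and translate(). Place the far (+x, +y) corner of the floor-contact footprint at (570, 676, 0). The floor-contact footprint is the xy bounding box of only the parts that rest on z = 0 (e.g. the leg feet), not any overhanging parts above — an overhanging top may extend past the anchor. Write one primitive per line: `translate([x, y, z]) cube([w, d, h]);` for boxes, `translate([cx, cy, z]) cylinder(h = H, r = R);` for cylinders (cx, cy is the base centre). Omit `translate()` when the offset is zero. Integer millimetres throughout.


translate([465, 571, 0]) cylinder(h = 2336, r = 105);


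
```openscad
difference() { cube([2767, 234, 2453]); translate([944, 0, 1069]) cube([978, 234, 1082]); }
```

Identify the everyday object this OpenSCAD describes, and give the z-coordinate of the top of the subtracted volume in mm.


A wall with a window opening. The window head height is 2151 mm.

A wall with a rectangular opening subtracted — a window. Sill at z = 1069, opening 1082 mm tall, so the head is at 1069 + 1082 = 2151 mm.


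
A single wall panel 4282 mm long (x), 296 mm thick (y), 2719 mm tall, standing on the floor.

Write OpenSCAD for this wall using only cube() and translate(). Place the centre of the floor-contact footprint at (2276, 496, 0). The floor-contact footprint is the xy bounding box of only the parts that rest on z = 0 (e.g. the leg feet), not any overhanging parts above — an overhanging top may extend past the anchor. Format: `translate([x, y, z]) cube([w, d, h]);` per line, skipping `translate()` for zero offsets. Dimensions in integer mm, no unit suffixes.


translate([135, 348, 0]) cube([4282, 296, 2719]);


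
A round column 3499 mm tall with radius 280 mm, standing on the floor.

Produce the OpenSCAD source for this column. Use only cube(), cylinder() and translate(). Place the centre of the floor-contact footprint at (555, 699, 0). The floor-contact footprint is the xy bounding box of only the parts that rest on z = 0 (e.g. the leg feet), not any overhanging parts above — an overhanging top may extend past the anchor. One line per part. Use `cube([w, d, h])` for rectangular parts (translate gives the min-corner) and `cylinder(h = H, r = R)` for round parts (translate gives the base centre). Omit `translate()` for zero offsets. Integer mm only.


translate([555, 699, 0]) cylinder(h = 3499, r = 280);


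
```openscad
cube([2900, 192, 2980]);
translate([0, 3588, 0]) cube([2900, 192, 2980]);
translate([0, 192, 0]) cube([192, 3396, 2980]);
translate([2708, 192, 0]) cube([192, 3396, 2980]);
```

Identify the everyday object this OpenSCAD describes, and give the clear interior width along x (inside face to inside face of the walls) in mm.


A house (or room) frame. The interior width is 2516 mm.

Four 2980 mm walls enclosing a rectangle with no floor or roof — a room or house frame. Outside width is 2900 mm and wall thickness is 192 mm, so the interior width is 2900 − 2 × 192 = 2516 mm.


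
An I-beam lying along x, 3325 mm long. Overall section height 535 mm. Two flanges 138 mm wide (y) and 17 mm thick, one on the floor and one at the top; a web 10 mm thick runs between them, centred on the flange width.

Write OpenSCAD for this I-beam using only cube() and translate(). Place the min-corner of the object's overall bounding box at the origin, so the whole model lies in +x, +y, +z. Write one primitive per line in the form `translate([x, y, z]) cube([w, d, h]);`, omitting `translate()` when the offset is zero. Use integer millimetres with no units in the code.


cube([3325, 138, 17]);
translate([0, 64, 17]) cube([3325, 10, 501]);
translate([0, 0, 518]) cube([3325, 138, 17]);


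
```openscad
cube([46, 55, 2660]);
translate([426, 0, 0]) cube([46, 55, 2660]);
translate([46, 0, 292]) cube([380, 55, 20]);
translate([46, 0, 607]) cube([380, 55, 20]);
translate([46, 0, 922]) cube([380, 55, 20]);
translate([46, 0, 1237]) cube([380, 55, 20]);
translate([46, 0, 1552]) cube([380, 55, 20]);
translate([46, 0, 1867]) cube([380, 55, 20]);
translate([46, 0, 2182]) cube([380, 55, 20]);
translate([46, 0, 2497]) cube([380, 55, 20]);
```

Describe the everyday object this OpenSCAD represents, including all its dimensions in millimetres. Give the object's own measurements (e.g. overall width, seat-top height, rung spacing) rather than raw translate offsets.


A straight ladder. Two 46×55 mm vertical rails, 2660 mm tall, stand 472 mm apart (outside-to-outside) with their front faces coplanar on the −y side. 8 rungs, each 55 mm deep and 20 mm tall, span between the inner faces of the rails, front faces flush with the rails. The lowest rung's underside is at z = 292 mm and rungs are spaced 315 mm apart (underside to underside).


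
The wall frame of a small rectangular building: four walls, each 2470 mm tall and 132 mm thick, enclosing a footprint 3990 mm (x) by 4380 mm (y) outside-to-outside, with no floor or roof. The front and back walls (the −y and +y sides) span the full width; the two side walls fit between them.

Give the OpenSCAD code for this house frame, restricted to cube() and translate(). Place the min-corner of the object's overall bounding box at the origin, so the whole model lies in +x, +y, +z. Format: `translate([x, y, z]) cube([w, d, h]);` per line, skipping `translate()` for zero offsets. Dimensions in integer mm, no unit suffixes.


cube([3990, 132, 2470]);
translate([0, 4248, 0]) cube([3990, 132, 2470]);
translate([0, 132, 0]) cube([132, 4116, 2470]);
translate([3858, 132, 0]) cube([132, 4116, 2470]);


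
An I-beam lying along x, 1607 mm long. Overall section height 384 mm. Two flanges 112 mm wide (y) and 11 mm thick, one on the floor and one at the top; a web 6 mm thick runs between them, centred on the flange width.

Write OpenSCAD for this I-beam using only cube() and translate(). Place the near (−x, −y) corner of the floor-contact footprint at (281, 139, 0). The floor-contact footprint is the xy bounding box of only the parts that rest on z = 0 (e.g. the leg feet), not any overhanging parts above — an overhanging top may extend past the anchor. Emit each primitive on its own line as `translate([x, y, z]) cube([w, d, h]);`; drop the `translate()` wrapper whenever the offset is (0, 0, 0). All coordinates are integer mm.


translate([281, 139, 0]) cube([1607, 112, 11]);
translate([281, 192, 11]) cube([1607, 6, 362]);
translate([281, 139, 373]) cube([1607, 112, 11]);


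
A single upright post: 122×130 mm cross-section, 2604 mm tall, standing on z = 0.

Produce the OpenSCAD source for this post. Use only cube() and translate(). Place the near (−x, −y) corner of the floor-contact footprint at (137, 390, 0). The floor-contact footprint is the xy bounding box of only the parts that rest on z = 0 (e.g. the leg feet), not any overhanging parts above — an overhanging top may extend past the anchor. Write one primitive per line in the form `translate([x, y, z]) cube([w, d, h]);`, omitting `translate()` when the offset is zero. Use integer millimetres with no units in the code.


translate([137, 390, 0]) cube([122, 130, 2604]);


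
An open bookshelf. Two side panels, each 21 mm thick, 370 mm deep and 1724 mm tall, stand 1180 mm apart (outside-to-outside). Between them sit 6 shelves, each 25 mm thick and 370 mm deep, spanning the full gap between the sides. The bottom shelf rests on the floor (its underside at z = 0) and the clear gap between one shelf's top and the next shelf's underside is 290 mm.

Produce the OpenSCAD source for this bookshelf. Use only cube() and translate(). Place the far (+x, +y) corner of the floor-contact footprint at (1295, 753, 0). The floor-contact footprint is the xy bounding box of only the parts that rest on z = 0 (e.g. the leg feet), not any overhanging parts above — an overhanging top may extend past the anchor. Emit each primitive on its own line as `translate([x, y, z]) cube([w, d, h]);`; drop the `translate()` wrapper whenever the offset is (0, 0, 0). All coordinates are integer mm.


translate([115, 383, 0]) cube([21, 370, 1724]);
translate([1274, 383, 0]) cube([21, 370, 1724]);
translate([136, 383, 0]) cube([1138, 370, 25]);
translate([136, 383, 315]) cube([1138, 370, 25]);
translate([136, 383, 630]) cube([1138, 370, 25]);
translate([136, 383, 945]) cube([1138, 370, 25]);
translate([136, 383, 1260]) cube([1138, 370, 25]);
translate([136, 383, 1575]) cube([1138, 370, 25]);


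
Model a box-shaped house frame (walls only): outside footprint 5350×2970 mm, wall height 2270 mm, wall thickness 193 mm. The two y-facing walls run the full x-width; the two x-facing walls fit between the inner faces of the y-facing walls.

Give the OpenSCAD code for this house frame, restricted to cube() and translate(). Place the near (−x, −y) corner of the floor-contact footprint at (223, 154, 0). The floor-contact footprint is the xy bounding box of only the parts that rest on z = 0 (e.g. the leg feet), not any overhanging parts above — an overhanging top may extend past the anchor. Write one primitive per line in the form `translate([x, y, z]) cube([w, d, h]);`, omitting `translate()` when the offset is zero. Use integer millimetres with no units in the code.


translate([223, 154, 0]) cube([5350, 193, 2270]);
translate([223, 2931, 0]) cube([5350, 193, 2270]);
translate([223, 347, 0]) cube([193, 2584, 2270]);
translate([5380, 347, 0]) cube([193, 2584, 2270]);


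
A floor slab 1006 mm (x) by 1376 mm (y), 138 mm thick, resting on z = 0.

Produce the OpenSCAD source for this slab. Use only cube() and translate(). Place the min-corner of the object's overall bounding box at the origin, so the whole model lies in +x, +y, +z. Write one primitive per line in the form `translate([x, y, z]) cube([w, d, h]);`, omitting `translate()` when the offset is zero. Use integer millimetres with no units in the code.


cube([1006, 1376, 138]);


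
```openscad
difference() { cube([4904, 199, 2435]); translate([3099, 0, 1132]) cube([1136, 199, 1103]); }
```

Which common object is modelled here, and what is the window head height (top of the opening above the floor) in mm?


A wall with a window opening. The window head height is 2235 mm.

A wall with a rectangular opening subtracted — a window. Sill at z = 1132, opening 1103 mm tall, so the head is at 1132 + 1103 = 2235 mm.


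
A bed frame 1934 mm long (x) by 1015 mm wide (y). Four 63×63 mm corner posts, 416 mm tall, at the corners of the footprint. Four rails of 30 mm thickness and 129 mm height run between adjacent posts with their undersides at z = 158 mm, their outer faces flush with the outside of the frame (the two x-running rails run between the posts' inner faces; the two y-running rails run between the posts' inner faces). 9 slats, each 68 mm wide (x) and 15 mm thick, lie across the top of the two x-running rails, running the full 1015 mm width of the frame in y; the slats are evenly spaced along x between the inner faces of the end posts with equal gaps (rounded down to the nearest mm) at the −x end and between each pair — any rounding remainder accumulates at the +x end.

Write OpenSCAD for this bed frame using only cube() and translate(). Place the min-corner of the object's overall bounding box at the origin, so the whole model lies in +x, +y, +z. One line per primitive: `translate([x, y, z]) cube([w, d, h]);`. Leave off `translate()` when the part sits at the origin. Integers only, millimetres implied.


cube([63, 63, 416]);
translate([0, 952, 0]) cube([63, 63, 416]);
translate([1871, 0, 0]) cube([63, 63, 416]);
translate([1871, 952, 0]) cube([63, 63, 416]);
translate([63, 0, 158]) cube([1808, 30, 129]);
translate([63, 985, 158]) cube([1808, 30, 129]);
translate([0, 63, 158]) cube([30, 889, 129]);
translate([1904, 63, 158]) cube([30, 889, 129]);
translate([182, 0, 287]) cube([68, 1015, 15]);
translate([369, 0, 287]) cube([68, 1015, 15]);
translate([556, 0, 287]) cube([68, 1015, 15]);
translate([743, 0, 287]) cube([68, 1015, 15]);
translate([930, 0, 287]) cube([68, 1015, 15]);
translate([1117, 0, 287]) cube([68, 1015, 15]);
translate([1304, 0, 287]) cube([68, 1015, 15]);
translate([1491, 0, 287]) cube([68, 1015, 15]);
translate([1678, 0, 287]) cube([68, 1015, 15]);


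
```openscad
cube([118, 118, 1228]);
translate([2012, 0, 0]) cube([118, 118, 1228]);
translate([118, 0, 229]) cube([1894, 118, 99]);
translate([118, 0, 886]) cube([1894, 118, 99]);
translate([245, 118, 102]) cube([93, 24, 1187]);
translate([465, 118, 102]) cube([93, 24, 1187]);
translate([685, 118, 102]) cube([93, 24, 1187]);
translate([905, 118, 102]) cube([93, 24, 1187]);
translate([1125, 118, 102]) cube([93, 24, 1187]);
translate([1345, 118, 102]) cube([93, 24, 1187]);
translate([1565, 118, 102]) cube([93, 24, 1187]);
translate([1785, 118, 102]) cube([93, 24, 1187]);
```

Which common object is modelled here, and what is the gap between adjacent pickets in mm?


A fence section. The picket gap is 127 mm.

Two posts, two rails, 8 pickets — a fence section. Span 1894 mm holds 8 pickets of 93 mm with 9 equal gaps: ⌊(1894 − 8·93) / 9⌋ = 127 mm.


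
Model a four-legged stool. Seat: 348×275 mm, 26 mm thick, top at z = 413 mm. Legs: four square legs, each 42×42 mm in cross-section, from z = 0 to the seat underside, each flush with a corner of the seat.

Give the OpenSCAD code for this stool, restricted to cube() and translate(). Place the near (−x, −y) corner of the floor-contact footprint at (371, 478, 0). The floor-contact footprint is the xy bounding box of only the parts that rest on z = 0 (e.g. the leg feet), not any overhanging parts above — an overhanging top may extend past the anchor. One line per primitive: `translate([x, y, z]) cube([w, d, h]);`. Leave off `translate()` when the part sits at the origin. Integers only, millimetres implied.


translate([371, 478, 387]) cube([348, 275, 26]);
translate([371, 478, 0]) cube([42, 42, 387]);
translate([677, 478, 0]) cube([42, 42, 387]);
translate([371, 711, 0]) cube([42, 42, 387]);
translate([677, 711, 0]) cube([42, 42, 387]);


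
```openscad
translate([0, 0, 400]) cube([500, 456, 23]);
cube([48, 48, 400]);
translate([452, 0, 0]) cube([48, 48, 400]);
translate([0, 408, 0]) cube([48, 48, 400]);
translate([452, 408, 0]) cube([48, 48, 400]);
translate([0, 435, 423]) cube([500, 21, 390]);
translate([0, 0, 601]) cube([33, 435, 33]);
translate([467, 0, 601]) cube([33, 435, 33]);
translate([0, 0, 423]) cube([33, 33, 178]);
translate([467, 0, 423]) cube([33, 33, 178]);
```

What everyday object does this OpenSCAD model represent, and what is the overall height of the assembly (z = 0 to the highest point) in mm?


A chair. The overall height is 813 mm.

A slab on four corner posts with a tall panel at the back — a chair. The seat slab sits at z = 400 with thickness 23, and the 390 mm backrest starts at the seat top, so the overall height is 400 + 23 + 390 = 813 mm.


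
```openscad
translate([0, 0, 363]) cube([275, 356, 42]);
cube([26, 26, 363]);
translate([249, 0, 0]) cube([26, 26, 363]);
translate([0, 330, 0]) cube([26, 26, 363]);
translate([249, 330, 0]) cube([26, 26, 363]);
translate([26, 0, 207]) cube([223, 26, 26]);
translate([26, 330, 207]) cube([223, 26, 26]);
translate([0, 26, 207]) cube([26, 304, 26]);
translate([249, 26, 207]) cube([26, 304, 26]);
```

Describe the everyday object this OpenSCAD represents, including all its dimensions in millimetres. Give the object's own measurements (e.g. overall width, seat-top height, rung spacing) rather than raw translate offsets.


A four-legged stool. The seat is a 275×356×42 mm slab whose top surface is at z = 405 mm; four square legs, each 26×26 mm in cross-section, run from the floor (z = 0) to the underside of the seat, each flush with a corner of the seat. Four stretchers, 26 mm wide and 26 mm tall, connect adjacent legs with their undersides at z = 207 mm, each running between the inner faces of the legs it joins and aligned with the legs' outer faces on the other axis.


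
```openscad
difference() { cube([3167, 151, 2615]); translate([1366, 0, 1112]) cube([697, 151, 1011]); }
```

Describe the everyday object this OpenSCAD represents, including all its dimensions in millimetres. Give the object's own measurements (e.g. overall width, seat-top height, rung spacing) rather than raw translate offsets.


A wall 3167 mm long (x), 151 mm thick (y), 2615 mm tall, with a rectangular window opening cut through it. The opening is 697 mm wide and 1011 mm tall; its sill is at z = 1112 mm and its near (−x) edge is 1366 mm from the wall's −x end. The opening passes through the full wall thickness.


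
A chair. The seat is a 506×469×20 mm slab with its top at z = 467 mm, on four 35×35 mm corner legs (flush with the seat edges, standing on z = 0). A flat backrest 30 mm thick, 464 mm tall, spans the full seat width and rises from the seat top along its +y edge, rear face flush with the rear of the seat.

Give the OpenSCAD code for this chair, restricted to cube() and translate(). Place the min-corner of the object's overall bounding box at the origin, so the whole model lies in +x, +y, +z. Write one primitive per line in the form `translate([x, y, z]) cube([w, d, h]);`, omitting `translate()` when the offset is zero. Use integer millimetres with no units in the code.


translate([0, 0, 447]) cube([506, 469, 20]);
cube([35, 35, 447]);
translate([471, 0, 0]) cube([35, 35, 447]);
translate([0, 434, 0]) cube([35, 35, 447]);
translate([471, 434, 0]) cube([35, 35, 447]);
translate([0, 439, 467]) cube([506, 30, 464]);


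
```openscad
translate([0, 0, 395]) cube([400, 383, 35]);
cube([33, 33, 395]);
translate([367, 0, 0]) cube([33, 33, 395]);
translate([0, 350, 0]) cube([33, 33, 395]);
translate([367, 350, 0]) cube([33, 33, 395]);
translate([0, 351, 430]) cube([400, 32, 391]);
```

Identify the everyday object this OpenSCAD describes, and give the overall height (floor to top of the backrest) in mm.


A chair. The overall height is 821 mm.

A slab on four corner posts with a tall panel at the back — a chair. The seat slab sits at z = 395 with thickness 35, and the 391 mm backrest starts at the seat top, so the overall height is 395 + 35 + 391 = 821 mm.


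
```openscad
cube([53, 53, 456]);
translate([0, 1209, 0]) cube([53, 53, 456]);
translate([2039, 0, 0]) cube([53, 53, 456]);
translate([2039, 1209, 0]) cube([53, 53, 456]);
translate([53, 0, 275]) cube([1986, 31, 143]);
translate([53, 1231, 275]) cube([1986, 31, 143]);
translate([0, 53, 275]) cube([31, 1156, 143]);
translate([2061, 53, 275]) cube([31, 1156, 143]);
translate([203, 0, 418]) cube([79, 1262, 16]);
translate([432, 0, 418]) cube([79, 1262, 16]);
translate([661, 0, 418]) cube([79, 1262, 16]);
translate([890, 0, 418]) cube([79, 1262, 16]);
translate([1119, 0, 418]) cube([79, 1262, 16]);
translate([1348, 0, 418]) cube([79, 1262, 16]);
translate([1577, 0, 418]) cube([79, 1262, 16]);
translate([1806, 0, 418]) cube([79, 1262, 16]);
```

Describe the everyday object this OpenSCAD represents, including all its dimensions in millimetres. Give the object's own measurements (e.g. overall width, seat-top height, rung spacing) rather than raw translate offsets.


A bed frame 2092 mm long (x) by 1262 mm wide (y). Four 53×53 mm corner posts, 456 mm tall, at the corners of the footprint. Four rails of 31 mm thickness and 143 mm height run between adjacent posts with their undersides at z = 275 mm, their outer faces flush with the outside of the frame (the two x-running rails run between the posts' inner faces; the two y-running rails run between the posts' inner faces). 8 slats, each 79 mm wide (x) and 16 mm thick, lie across the top of the two x-running rails, running the full 1262 mm width of the frame in y; along x they sit between the end posts with a 150 mm gap after the −x posts and between neighbouring slats, leaving 154 mm before the +x posts.


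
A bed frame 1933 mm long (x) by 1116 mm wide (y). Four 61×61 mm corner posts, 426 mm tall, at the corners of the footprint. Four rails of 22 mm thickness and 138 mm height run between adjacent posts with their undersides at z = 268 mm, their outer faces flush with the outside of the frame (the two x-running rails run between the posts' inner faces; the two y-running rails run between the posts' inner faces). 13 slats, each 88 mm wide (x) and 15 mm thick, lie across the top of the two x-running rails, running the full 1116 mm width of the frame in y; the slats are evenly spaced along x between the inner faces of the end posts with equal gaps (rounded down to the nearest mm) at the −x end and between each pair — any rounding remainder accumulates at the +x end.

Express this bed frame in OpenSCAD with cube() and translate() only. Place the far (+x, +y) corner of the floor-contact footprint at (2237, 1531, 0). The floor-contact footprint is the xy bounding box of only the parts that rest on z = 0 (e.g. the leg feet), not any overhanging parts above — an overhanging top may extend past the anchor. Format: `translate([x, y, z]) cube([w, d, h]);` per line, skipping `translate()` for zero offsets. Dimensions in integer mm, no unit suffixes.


translate([304, 415, 0]) cube([61, 61, 426]);
translate([304, 1470, 0]) cube([61, 61, 426]);
translate([2176, 415, 0]) cube([61, 61, 426]);
translate([2176, 1470, 0]) cube([61, 61, 426]);
translate([365, 415, 268]) cube([1811, 22, 138]);
translate([365, 1509, 268]) cube([1811, 22, 138]);
translate([304, 476, 268]) cube([22, 994, 138]);
translate([2215, 476, 268]) cube([22, 994, 138]);
translate([412, 415, 406]) cube([88, 1116, 15]);
translate([547, 415, 406]) cube([88, 1116, 15]);
translate([682, 415, 406]) cube([88, 1116, 15]);
translate([817, 415, 406]) cube([88, 1116, 15]);
translate([952, 415, 406]) cube([88, 1116, 15]);
translate([1087, 415, 406]) cube([88, 1116, 15]);
translate([1222, 415, 406]) cube([88, 1116, 15]);
translate([1357, 415, 406]) cube([88, 1116, 15]);
translate([1492, 415, 406]) cube([88, 1116, 15]);
translate([1627, 415, 406]) cube([88, 1116, 15]);
translate([1762, 415, 406]) cube([88, 1116, 15]);
translate([1897, 415, 406]) cube([88, 1116, 15]);
translate([2032, 415, 406]) cube([88, 1116, 15]);


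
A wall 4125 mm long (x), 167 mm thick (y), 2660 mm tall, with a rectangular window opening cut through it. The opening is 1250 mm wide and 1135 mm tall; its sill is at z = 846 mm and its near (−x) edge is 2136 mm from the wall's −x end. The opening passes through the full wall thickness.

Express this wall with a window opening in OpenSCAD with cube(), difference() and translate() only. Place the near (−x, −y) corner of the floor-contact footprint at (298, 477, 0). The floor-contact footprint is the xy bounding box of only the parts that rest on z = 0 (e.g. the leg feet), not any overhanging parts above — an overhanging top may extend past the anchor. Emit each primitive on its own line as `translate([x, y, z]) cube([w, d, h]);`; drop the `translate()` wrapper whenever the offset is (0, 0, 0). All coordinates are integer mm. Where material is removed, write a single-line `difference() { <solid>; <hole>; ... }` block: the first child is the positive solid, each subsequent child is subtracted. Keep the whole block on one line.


difference() { translate([298, 477, 0]) cube([4125, 167, 2660]); translate([2434, 477, 846]) cube([1250, 167, 1135]); }


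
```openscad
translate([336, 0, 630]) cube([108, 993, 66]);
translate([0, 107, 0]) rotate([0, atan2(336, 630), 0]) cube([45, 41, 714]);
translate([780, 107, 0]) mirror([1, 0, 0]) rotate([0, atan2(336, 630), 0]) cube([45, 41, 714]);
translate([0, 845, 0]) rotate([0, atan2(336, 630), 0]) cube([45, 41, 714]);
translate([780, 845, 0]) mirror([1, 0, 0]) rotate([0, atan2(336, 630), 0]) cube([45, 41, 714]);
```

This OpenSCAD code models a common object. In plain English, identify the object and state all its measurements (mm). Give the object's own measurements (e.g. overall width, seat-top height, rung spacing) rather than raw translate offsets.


A sawhorse. A 108×993×66 mm beam (x, y, z) sits on two A-frame leg pairs. Each pair is two raked legs of 45×41 mm section (41 mm along y) splaying symmetrically in x. Each leg rises 630 mm vertically over 336 mm of horizontal reach and is 714 mm long along its own axis. Every leg's outer bottom edge rests on the floor and its outer top edge meets a bottom edge of the beam — the left legs (tilting toward +x) meet the beam's −x bottom edge, the right legs (their mirror images, tilting toward −x) meet its +x bottom edge — so the leg tops tuck under the beam, the beam's underside is 630 mm above the floor, and the feet are 780 mm apart outside-to-outside with the beam centred between them. The two leg pairs are set in 107 mm from either end of the beam.


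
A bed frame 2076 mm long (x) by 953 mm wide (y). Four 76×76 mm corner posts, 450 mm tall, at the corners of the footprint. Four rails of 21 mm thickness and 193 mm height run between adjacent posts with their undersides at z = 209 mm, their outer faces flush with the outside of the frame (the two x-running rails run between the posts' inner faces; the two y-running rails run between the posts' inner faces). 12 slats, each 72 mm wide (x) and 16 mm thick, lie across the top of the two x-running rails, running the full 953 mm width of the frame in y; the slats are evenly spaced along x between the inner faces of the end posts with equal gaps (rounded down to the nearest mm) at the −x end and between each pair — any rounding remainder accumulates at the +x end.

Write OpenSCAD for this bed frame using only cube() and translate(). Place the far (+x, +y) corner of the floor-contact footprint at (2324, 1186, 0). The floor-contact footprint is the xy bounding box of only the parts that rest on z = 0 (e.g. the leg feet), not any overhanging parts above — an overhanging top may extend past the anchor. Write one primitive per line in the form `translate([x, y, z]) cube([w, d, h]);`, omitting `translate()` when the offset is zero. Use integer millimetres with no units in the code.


translate([248, 233, 0]) cube([76, 76, 450]);
translate([248, 1110, 0]) cube([76, 76, 450]);
translate([2248, 233, 0]) cube([76, 76, 450]);
translate([2248, 1110, 0]) cube([76, 76, 450]);
translate([324, 233, 209]) cube([1924, 21, 193]);
translate([324, 1165, 209]) cube([1924, 21, 193]);
translate([248, 309, 209]) cube([21, 801, 193]);
translate([2303, 309, 209]) cube([21, 801, 193]);
translate([405, 233, 402]) cube([72, 953, 16]);
translate([558, 233, 402]) cube([72, 953, 16]);
translate([711, 233, 402]) cube([72, 953, 16]);
translate([864, 233, 402]) cube([72, 953, 16]);
translate([1017, 233, 402]) cube([72, 953, 16]);
translate([1170, 233, 402]) cube([72, 953, 16]);
translate([1323, 233, 402]) cube([72, 953, 16]);
translate([1476, 233, 402]) cube([72, 953, 16]);
translate([1629, 233, 402]) cube([72, 953, 16]);
translate([1782, 233, 402]) cube([72, 953, 16]);
translate([1935, 233, 402]) cube([72, 953, 16]);
translate([2088, 233, 402]) cube([72, 953, 16]);


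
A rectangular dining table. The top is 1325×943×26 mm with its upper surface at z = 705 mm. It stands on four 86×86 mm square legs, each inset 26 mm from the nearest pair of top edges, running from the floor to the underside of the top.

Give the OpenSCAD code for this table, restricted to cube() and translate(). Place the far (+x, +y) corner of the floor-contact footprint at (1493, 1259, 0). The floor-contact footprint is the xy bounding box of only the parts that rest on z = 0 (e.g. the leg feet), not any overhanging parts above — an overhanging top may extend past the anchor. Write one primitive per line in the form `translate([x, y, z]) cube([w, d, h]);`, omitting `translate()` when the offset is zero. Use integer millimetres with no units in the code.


translate([194, 342, 679]) cube([1325, 943, 26]);
translate([220, 368, 0]) cube([86, 86, 679]);
translate([1407, 368, 0]) cube([86, 86, 679]);
translate([220, 1173, 0]) cube([86, 86, 679]);
translate([1407, 1173, 0]) cube([86, 86, 679]);


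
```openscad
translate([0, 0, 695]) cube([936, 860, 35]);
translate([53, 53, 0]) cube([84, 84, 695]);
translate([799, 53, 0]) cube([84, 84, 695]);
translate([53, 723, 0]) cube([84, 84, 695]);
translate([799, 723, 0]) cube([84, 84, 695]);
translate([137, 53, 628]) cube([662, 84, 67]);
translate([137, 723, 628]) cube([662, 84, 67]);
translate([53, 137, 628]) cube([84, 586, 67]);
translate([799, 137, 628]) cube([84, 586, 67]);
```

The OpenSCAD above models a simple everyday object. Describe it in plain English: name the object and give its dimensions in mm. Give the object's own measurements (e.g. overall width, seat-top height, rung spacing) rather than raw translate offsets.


A rectangular dining table. The top is 936×860×35 mm with its upper surface at z = 730 mm. It stands on four 84×84 mm square legs, each inset 53 mm from the nearest pair of top edges, running from the floor to the underside of the top. Four apron rails, 84 mm thick and 67 mm tall, run between adjacent legs with their top edges flush with the underside of the top and their outer faces flush with the legs' outer faces.


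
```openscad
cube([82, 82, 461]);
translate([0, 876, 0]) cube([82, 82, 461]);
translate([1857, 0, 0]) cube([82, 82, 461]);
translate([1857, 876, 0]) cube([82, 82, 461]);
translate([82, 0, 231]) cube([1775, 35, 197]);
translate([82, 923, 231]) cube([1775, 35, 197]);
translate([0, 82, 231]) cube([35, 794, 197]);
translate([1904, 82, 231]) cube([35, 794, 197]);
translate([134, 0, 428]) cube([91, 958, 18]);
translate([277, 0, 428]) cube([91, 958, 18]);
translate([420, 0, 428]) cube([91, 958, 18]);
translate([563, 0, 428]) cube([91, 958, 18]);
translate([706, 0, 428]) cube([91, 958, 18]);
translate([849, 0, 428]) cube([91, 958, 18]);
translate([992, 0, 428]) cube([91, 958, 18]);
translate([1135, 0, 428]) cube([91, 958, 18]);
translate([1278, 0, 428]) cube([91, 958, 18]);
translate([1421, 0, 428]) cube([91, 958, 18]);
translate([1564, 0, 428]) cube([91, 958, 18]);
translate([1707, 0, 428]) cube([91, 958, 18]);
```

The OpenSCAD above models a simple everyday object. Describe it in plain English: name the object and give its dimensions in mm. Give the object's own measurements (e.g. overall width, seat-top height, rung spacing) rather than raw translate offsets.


A bed frame 1939 mm long (x) by 958 mm wide (y). Four 82×82 mm corner posts, 461 mm tall, at the corners of the footprint. Four rails of 35 mm thickness and 197 mm height run between adjacent posts with their undersides at z = 231 mm, their outer faces flush with the outside of the frame (the two x-running rails run between the posts' inner faces; the two y-running rails run between the posts' inner faces). 12 slats, each 91 mm wide (x) and 18 mm thick, lie across the top of the two x-running rails, running the full 958 mm width of the frame in y; along x they sit between the end posts with a 52 mm gap after the −x posts and between neighbouring slats, leaving 59 mm before the +x posts.


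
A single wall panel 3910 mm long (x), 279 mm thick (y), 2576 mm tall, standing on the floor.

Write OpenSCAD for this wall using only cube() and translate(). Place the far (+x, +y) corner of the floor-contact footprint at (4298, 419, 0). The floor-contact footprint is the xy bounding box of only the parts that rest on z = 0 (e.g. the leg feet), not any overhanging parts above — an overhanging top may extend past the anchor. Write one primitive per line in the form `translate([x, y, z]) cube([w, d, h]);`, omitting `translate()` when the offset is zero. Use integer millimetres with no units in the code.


translate([388, 140, 0]) cube([3910, 279, 2576]);


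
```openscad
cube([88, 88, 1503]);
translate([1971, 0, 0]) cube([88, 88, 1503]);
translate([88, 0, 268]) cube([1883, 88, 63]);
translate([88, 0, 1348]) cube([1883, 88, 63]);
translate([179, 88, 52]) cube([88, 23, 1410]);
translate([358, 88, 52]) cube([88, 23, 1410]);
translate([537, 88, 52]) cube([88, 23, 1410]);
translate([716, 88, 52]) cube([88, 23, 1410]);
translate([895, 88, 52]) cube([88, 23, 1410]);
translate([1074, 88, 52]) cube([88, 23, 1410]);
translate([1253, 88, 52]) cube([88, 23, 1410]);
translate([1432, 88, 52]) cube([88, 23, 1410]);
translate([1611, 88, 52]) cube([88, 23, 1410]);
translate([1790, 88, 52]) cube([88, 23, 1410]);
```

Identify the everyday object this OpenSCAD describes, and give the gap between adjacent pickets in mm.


A fence section. The picket gap is 91 mm.

Two posts, two rails, 10 pickets — a fence section. Span 1883 mm holds 10 pickets of 88 mm with 11 equal gaps: ⌊(1883 − 10·88) / 11⌋ = 91 mm.


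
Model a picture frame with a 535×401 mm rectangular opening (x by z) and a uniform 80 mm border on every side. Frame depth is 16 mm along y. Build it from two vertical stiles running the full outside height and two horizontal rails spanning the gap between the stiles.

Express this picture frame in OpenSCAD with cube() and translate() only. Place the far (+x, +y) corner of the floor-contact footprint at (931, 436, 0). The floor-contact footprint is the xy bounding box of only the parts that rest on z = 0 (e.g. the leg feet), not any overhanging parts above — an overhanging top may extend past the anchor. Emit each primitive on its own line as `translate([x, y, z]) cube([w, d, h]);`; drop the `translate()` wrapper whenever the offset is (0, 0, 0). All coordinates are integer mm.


translate([236, 420, 0]) cube([80, 16, 561]);
translate([851, 420, 0]) cube([80, 16, 561]);
translate([316, 420, 0]) cube([535, 16, 80]);
translate([316, 420, 481]) cube([535, 16, 80]);


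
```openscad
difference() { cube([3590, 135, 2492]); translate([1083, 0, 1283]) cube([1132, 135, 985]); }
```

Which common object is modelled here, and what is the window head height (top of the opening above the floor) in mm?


A wall with a window opening. The window head height is 2268 mm.

A wall with a rectangular opening subtracted — a window. Sill at z = 1283, opening 985 mm tall, so the head is at 1283 + 985 = 2268 mm.


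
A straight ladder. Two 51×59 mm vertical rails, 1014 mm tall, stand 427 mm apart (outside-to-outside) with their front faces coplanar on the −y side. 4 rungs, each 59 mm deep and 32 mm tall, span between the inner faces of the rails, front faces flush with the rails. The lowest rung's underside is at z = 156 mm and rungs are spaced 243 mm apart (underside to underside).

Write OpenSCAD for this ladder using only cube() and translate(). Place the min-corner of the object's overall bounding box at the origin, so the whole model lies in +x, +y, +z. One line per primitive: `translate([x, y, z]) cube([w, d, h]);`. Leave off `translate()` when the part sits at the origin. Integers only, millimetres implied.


cube([51, 59, 1014]);
translate([376, 0, 0]) cube([51, 59, 1014]);
translate([51, 0, 156]) cube([325, 59, 32]);
translate([51, 0, 399]) cube([325, 59, 32]);
translate([51, 0, 642]) cube([325, 59, 32]);
translate([51, 0, 885]) cube([325, 59, 32]);


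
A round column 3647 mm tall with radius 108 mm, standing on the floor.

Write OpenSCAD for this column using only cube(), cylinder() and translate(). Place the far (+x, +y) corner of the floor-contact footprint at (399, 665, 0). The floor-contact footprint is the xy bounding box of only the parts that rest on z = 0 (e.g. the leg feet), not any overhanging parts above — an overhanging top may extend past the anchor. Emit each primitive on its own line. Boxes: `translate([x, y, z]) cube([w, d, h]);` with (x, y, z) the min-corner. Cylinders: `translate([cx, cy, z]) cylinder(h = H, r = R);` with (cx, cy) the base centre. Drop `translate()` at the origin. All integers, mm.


translate([291, 557, 0]) cylinder(h = 3647, r = 108);


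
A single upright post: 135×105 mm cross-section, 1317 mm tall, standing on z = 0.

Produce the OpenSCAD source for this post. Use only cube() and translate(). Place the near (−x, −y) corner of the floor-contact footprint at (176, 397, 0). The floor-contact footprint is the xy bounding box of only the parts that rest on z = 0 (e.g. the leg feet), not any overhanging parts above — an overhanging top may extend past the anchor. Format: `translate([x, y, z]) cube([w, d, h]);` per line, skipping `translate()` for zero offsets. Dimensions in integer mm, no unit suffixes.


translate([176, 397, 0]) cube([135, 105, 1317]);


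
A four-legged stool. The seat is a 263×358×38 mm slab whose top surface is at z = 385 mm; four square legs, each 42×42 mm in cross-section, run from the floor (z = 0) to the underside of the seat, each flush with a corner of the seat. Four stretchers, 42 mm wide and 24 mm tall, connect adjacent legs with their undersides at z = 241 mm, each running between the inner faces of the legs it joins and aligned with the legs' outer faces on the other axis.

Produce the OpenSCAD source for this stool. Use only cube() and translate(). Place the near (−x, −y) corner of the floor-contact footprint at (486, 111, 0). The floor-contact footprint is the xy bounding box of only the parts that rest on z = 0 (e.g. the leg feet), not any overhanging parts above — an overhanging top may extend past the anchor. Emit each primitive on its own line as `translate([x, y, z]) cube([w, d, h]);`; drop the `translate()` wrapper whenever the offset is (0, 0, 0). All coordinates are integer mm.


translate([486, 111, 347]) cube([263, 358, 38]);
translate([486, 111, 0]) cube([42, 42, 347]);
translate([707, 111, 0]) cube([42, 42, 347]);
translate([486, 427, 0]) cube([42, 42, 347]);
translate([707, 427, 0]) cube([42, 42, 347]);
translate([528, 111, 241]) cube([179, 42, 24]);
translate([528, 427, 241]) cube([179, 42, 24]);
translate([486, 153, 241]) cube([42, 274, 24]);
translate([707, 153, 241]) cube([42, 274, 24]);


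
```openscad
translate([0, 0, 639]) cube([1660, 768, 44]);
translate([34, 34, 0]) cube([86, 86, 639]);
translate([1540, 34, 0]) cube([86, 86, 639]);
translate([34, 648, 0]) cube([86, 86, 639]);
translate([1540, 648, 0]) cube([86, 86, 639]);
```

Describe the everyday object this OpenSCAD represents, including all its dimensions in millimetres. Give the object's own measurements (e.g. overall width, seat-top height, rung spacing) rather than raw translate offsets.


A table: top 1660 mm (x) × 768 mm (y), 44 mm thick, upper face at z = 683 mm, on four 86×86 mm square legs, each inset 34 mm from the nearest pair of top edges from z = 0 to the bottom of the top.


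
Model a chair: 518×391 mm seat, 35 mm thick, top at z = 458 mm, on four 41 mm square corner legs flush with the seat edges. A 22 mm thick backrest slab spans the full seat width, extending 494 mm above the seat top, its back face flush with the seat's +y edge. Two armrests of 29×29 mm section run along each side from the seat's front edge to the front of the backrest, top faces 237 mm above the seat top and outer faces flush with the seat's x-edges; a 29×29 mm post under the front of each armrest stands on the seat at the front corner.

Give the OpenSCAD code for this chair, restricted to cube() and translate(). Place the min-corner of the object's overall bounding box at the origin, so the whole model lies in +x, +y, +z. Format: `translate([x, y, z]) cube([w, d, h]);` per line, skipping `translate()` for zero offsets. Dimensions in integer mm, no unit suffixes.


// leg_h = 458 - 35 = 423
// arm post h = 237 - 29 = 208
translate([0, 0, 423]) cube([518, 391, 35]);
cube([41, 41, 423]);
translate([477, 0, 0]) cube([41, 41, 423]);
translate([0, 350, 0]) cube([41, 41, 423]);
translate([477, 350, 0]) cube([41, 41, 423]);
translate([0, 369, 458]) cube([518, 22, 494]);
translate([0, 0, 666]) cube([29, 369, 29]);
translate([489, 0, 666]) cube([29, 369, 29]);
translate([0, 0, 458]) cube([29, 29, 208]);
translate([489, 0, 458]) cube([29, 29, 208]);


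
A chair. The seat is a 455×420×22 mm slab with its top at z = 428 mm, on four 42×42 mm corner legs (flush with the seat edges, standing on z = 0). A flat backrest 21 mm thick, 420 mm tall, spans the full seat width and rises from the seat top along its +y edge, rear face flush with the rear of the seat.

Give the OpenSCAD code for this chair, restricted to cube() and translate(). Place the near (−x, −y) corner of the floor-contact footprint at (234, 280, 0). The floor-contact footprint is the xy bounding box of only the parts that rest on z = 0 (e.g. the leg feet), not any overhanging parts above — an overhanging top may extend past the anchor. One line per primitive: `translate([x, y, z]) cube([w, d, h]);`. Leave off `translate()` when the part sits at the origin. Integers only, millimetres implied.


translate([234, 280, 406]) cube([455, 420, 22]);
translate([234, 280, 0]) cube([42, 42, 406]);
translate([647, 280, 0]) cube([42, 42, 406]);
translate([234, 658, 0]) cube([42, 42, 406]);
translate([647, 658, 0]) cube([42, 42, 406]);
translate([234, 679, 428]) cube([455, 21, 420]);
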